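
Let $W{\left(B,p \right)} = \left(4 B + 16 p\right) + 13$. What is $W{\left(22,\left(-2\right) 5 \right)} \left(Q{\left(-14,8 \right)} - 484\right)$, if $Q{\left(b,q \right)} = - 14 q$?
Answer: $35164$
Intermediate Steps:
$W{\left(B,p \right)} = 13 + 4 B + 16 p$
$W{\left(22,\left(-2\right) 5 \right)} \left(Q{\left(-14,8 \right)} - 484\right) = \left(13 + 4 \cdot 22 + 16 \left(\left(-2\right) 5\right)\right) \left(\left(-14\right) 8 - 484\right) = \left(13 + 88 + 16 \left(-10\right)\right) \left(-112 - 484\right) = \left(13 + 88 - 160\right) \left(-596\right) = \left(-59\right) \left(-596\right) = 35164$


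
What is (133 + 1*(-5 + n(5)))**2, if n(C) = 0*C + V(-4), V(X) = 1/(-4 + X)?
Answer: 1046529/64 ≈ 16352.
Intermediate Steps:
n(C) = -1/8 (n(C) = 0*C + 1/(-4 - 4) = 0 + 1/(-8) = 0 - 1/8 = -1/8)
(133 + 1*(-5 + n(5)))**2 = (133 + 1*(-5 - 1/8))**2 = (133 + 1*(-41/8))**2 = (133 - 41/8)**2 = (1023/8)**2 = 1046529/64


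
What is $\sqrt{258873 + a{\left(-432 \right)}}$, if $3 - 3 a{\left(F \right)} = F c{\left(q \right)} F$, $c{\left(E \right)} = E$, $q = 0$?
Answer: $41 \sqrt{154} \approx 508.8$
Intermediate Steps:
$a{\left(F \right)} = 1$ ($a{\left(F \right)} = 1 - \frac{F 0 F}{3} = 1 - \frac{0 F}{3} = 1 - 0 = 1 + 0 = 1$)
$\sqrt{258873 + a{\left(-432 \right)}} = \sqrt{258873 + 1} = \sqrt{258874} = 41 \sqrt{154}$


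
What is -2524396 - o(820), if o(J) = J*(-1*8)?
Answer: -2517836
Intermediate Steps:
o(J) = -8*J (o(J) = J*(-8) = -8*J)
-2524396 - o(820) = -2524396 - (-8)*820 = -2524396 - 1*(-6560) = -2524396 + 6560 = -2517836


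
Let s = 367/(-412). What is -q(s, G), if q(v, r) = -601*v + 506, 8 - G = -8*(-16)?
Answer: -429039/412 ≈ -1041.4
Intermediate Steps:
G = -120 (G = 8 - (-8)*(-16) = 8 - 1*128 = 8 - 128 = -120)
s = -367/412 (s = 367*(-1/412) = -367/412 ≈ -0.89078)
q(v, r) = 506 - 601*v
-q(s, G) = -(506 - 601*(-367/412)) = -(506 + 220567/412) = -1*429039/412 = -429039/412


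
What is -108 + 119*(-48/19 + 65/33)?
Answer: -109247/627 ≈ -174.24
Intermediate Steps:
-108 + 119*(-48/19 + 65/33) = -108 + 119*(-349/627) = -108 - 41531/627 = -109247/627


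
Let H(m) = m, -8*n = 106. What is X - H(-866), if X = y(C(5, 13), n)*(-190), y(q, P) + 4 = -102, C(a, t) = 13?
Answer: 21006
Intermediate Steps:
n = -53/4 (n = -⅛*106 = -53/4 ≈ -13.250)
y(q, P) = -106 (y(q, P) = -4 - 102 = -106)
X = 20140 (X = -106*(-190) = 20140)
X - H(-866) = 20140 - 1*(-866) = 20140 + 866 = 21006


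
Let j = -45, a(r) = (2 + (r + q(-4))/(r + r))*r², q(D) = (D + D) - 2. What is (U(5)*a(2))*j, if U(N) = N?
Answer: 0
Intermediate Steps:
q(D) = -2 + 2*D (q(D) = 2*D - 2 = -2 + 2*D)
a(r) = r²*(2 + (-10 + r)/(2*r)) (a(r) = (2 + (r + (-2 + 2*(-4)))/(r + r))*r² = (2 + (r + (-2 - 8))/((2*r)))*r² = (2 + (r - 10)*(1/(2*r)))*r² = (2 + (-10 + r)*(1/(2*r)))*r² = (2 + (-10 + r)/(2*r))*r² = r²*(2 + (-10 + r)/(2*r)))
(U(5)*a(2))*j = (5*((5/2)*2*(-2 + 2)))*(-45) = (5*((5/2)*2*0))*(-45) = (5*0)*(-45) = 0*(-45) = 0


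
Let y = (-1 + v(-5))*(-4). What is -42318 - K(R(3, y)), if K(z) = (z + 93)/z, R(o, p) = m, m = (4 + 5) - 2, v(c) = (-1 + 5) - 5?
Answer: -296326/7 ≈ -42332.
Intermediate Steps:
v(c) = -1 (v(c) = 4 - 5 = -1)
y = 8 (y = (-1 - 1)*(-4) = -2*(-4) = 8)
m = 7 (m = 9 - 2 = 7)
R(o, p) = 7
K(z) = (93 + z)/z
-42318 - K(R(3, y)) = -42318 - (93 + 7)/7 = -42318 - 100/7 = -296326/7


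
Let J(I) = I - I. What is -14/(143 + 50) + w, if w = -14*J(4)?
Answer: -14/193 ≈ -0.072539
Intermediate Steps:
J(I) = 0
w = 0 (w = -14*0 = 0)
-14/(143 + 50) + w = -14/(143 + 50) + 0 = -14/193 + 0 = -14/193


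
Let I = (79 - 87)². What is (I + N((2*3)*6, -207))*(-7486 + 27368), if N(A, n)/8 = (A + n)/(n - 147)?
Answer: 79607528/59 ≈ 1.3493e+6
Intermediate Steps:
I = 64 (I = (-8)² = 64)
N(A, n) = 8*(A + n)/(-147 + n) (N(A, n) = 8*((A + n)/(n - 147)) = 8*((A + n)/(-147 + n)) = 8*(A + n)/(-147 + n))
(I + N((2*3)*6, -207))*(-7486 + 27368) = (64 + 8*((2*3)*6 - 207)/(-147 - 207))*(-7486 + 27368) = (64 + 8*(6*6 - 207)/(-354))*19882 = (64 + 8*(-1/354)*(36 - 207))*19882 = (64 + 8*(-1/354)*(-171))*19882 = (64 + 228/59)*19882 = (4004/59)*19882 = 79607528/59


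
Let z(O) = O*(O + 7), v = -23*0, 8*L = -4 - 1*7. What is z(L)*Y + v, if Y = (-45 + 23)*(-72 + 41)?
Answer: -168795/32 ≈ -5274.8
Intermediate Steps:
Y = 682 (Y = -22*(-31) = 682)
L = -11/8 (L = (-4 - 1*7)/8 = (-4 - 7)/8 = (⅛)*(-11) = -11/8 ≈ -1.3750)
v = 0
z(O) = O*(7 + O)
z(L)*Y + v = -11*(7 - 11/8)/8*682 + 0 = -11/8*45/8*682 + 0 = -495/64*682 + 0 = -168795/32 + 0 = -168795/32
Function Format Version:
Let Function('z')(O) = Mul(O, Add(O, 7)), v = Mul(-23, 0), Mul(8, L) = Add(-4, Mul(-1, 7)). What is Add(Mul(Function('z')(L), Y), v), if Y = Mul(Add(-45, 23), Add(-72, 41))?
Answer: Rational(-168795, 32) ≈ -5274.8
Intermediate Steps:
Y = 682 (Y = Mul(-22, -31) = 682)
L = Rational(-11, 8) (L = Mul(Rational(1, 8), Add(-4, Mul(-1, 7))) = Mul(Rational(1, 8), Add(-4, -7)) = Mul(Rational(1, 8), -11) = Rational(-11, 8) ≈ -1.3750)
v = 0
Function('z')(O) = Mul(O, Add(7, O))
Add(Mul(Function('z')(L), Y), v) = Add(Mul(Mul(Rational(-11, 8), Add(7, Rational(-11, 8))), 682), 0) = Add(Mul(Mul(Rational(-11, 8), Rational(45, 8)), 682), 0) = Add(Mul(Rational(-495, 64), 682), 0) = Add(Rational(-168795, 32), 0) = Rational(-168795, 32)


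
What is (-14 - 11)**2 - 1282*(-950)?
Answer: 1218525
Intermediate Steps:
(-14 - 11)**2 - 1282*(-950) = (-25)**2 + 1217900 = 625 + 1217900 = 1218525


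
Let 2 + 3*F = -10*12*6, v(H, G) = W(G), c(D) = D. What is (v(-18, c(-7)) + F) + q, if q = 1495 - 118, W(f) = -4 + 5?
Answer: 3412/3 ≈ 1137.3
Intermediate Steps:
W(f) = 1
v(H, G) = 1
q = 1377
F = -722/3 (F = -⅔ + (-10*12*6)/3 = -⅔ + (-120*6)/3 = -⅔ + (⅓)*(-720) = -⅔ - 240 = -722/3 ≈ -240.67)
(v(-18, c(-7)) + F) + q = (1 - 722/3) + 1377 = -719/3 + 1377 = 3412/3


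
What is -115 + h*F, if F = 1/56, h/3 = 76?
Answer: -1553/14 ≈ -110.93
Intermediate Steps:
h = 228 (h = 3*76 = 228)
F = 1/56 ≈ 0.017857
-115 + h*F = -115 + 228*(1/56) = -115 + 57/14 = -1553/14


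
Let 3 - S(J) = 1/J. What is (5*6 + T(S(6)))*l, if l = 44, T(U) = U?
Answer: 4334/3 ≈ 1444.7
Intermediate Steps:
S(J) = 3 - 1/J
(5*6 + T(S(6)))*l = (5*6 + (3 - 1/6))*44 = (30 + (3 - 1*⅙))*44 = (30 + (3 - ⅙))*44 = (30 + 17/6)*44 = (197/6)*44 = 4334/3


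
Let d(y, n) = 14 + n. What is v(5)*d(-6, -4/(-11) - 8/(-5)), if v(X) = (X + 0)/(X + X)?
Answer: 439/55 ≈ 7.9818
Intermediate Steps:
v(X) = ½ (v(X) = X/((2*X)) = X*(1/(2*X)) = ½)
v(5)*d(-6, -4/(-11) - 8/(-5)) = (14 + (-4/(-11) - 8/(-5)))/2 = (14 + (-4*(-1/11) - 8*(-⅕)))/2 = (14 + (4/11 + 8/5))/2 = (14 + 108/55)/2 = (½)*(878/55) = 439/55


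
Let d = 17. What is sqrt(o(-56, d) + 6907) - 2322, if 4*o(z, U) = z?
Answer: -2322 + sqrt(6893) ≈ -2239.0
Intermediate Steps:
o(z, U) = z/4
sqrt(o(-56, d) + 6907) - 2322 = sqrt((1/4)*(-56) + 6907) - 2322 = sqrt(-14 + 6907) - 2322 = sqrt(6893) - 2322 = -2322 + sqrt(6893)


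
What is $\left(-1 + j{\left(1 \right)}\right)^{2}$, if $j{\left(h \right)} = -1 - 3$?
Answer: $25$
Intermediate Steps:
$j{\left(h \right)} = -4$
$\left(-1 + j{\left(1 \right)}\right)^{2} = \left(-1 - 4\right)^{2} = \left(-5\right)^{2} = 25$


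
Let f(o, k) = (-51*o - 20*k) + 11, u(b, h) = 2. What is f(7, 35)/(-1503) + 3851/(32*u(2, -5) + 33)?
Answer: 5889515/145791 ≈ 40.397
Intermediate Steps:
f(o, k) = 11 - 51*o - 20*k
f(7, 35)/(-1503) + 3851/(32*u(2, -5) + 33) = (11 - 51*7 - 20*35)/(-1503) + 3851/(32*2 + 33) = (11 - 357 - 700)*(-1/1503) + 3851/(64 + 33) = -1046*(-1/1503) + 3851/97 = 1046/1503 + 3851*(1/97) = 1046/1503 + 3851/97 = 5889515/145791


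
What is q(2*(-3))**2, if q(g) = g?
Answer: 36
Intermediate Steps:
q(2*(-3))**2 = (2*(-3))**2 = (-6)**2 = 36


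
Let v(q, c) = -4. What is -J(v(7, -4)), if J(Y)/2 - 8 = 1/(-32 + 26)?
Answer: -47/3 ≈ -15.667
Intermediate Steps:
J(Y) = 47/3 (J(Y) = 16 + 2/(-32 + 26) = 16 + 2/(-6) = 16 + 2*(-⅙) = 16 - ⅓ = 47/3)
-J(v(7, -4)) = -1*47/3 = -47/3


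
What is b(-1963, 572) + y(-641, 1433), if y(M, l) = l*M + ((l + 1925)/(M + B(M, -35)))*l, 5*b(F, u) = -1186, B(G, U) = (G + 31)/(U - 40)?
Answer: -43971277893/47465 ≈ -9.2639e+5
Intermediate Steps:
B(G, U) = (31 + G)/(-40 + U)
b(F, u) = -1186/5 (b(F, u) = (⅕)*(-1186) = -1186/5)
y(M, l) = M*l + l*(1925 + l)/(-31/75 + 74*M/75) (y(M, l) = l*M + ((l + 1925)/(M + (31 + M)/(-40 - 35)))*l = M*l + ((1925 + l)/(M + (31 + M)/(-75)))*l = M*l + ((1925 + l)/(M - (31 + M)/75))*l = M*l + ((1925 + l)/(M + (-31/75 - M/75)))*l = M*l + ((1925 + l)/(-31/75 + 74*M/75))*l = M*l + l*(1925 + l)/(-31/75 + 74*M/75))
b(-1963, 572) + y(-641, 1433) = -1186/5 + 1433*(144375 - 31*(-641) + 74*(-641)² + 75*1433)/(-31 + 74*(-641)) = -1186/5 + 1433*(144375 + 19871 + 74*410881 + 107475)/(-31 - 47434) = -1186/5 + 1433*(144375 + 19871 + 30405194 + 107475)/(-47465) = -1186/5 + 1433*(-1/47465)*30676915 = -1186/5 - 8792003839/9493 = -43971277893/47465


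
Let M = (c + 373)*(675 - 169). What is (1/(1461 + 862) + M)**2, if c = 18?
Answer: 211228721286795081/5396329 ≈ 3.9143e+10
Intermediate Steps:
M = 197846 (M = (18 + 373)*(675 - 169) = 391*506 = 197846)
(1/(1461 + 862) + M)**2 = (1/(1461 + 862) + 197846)**2 = (1/2323 + 197846)**2 = (459596259/2323)**2 = 211228721286795081/5396329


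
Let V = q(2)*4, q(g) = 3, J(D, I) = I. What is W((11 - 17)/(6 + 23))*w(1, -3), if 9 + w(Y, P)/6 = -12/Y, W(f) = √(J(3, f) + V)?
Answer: -378*√1102/29 ≈ -432.70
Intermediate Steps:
V = 12 (V = 3*4 = 12)
W(f) = √(12 + f) (W(f) = √(f + 12) = √(12 + f))
w(Y, P) = -54 - 72/Y (w(Y, P) = -54 + 6*(-12/Y) = -54 - 72/Y)
W((11 - 17)/(6 + 23))*w(1, -3) = √(12 + (11 - 17)/(6 + 23))*(-54 - 72/1) = √(12 - 6/29)*(-54 - 72*1) = √(12 - 6*1/29)*(-54 - 72) = √(12 - 6/29)*(-126) = √(342/29)*(-126) = (3*√1102/29)*(-126) = -378*√1102/29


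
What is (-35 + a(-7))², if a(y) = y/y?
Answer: 1156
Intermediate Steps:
a(y) = 1
(-35 + a(-7))² = (-35 + 1)² = (-34)² = 1156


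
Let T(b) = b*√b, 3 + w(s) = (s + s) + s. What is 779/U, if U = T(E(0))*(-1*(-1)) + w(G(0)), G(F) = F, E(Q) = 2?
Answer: -2337 - 1558*√2 ≈ -4540.3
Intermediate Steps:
w(s) = -3 + 3*s (w(s) = -3 + ((s + s) + s) = -3 + (2*s + s) = -3 + 3*s)
T(b) = b^(3/2)
U = -3 + 2*√2 (U = 2^(3/2)*(-1*(-1)) + (-3 + 3*0) = (2*√2)*1 + (-3 + 0) = 2*√2 - 3 = -3 + 2*√2 ≈ -0.17157)
779/U = 779/(-3 + 2*√2)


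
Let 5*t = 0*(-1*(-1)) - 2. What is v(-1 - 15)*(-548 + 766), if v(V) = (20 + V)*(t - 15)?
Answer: -67144/5 ≈ -13429.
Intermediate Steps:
t = -2/5 (t = (0*(-1*(-1)) - 2)/5 = (0*1 - 2)/5 = (0 - 2)/5 = (1/5)*(-2) = -2/5 ≈ -0.40000)
v(V) = -308 - 77*V/5 (v(V) = (20 + V)*(-2/5 - 15) = (20 + V)*(-77/5) = -308 - 77*V/5)
v(-1 - 15)*(-548 + 766) = (-308 - 77*(-1 - 15)/5)*(-548 + 766) = (-308 - 77/5*(-16))*218 = (-308 + 1232/5)*218 = -308/5*218 = -67144/5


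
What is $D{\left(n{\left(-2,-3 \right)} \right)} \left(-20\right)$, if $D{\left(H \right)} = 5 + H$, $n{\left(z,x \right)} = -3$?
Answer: $-40$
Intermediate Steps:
$D{\left(n{\left(-2,-3 \right)} \right)} \left(-20\right) = \left(5 - 3\right) \left(-20\right) = 2 \left(-20\right) = -40$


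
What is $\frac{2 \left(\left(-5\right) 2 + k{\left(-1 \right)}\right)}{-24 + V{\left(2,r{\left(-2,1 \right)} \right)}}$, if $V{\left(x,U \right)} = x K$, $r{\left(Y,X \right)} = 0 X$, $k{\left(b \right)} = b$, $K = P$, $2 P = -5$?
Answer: $\frac{22}{29} \approx 0.75862$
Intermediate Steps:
$P = - \frac{5}{2}$ ($P = \frac{1}{2} \left(-5\right) = - \frac{5}{2} \approx -2.5$)
$K = - \frac{5}{2} \approx -2.5$
$r{\left(Y,X \right)} = 0$
$V{\left(x,U \right)} = - \frac{5 x}{2}$ ($V{\left(x,U \right)} = x \left(- \frac{5}{2}\right) = - \frac{5 x}{2}$)
$\frac{2 \left(\left(-5\right) 2 + k{\left(-1 \right)}\right)}{-24 + V{\left(2,r{\left(-2,1 \right)} \right)}} = \frac{2 \left(\left(-5\right) 2 - 1\right)}{-24 - 5} = \frac{2 \left(-10 - 1\right)}{-24 - 5} = \frac{2 \left(-11\right)}{-29} = \left(-22\right) \left(- \frac{1}{29}\right) = \frac{22}{29}$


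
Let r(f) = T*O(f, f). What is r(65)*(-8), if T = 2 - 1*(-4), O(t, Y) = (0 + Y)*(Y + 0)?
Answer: -202800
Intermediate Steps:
O(t, Y) = Y² (O(t, Y) = Y*Y = Y²)
T = 6 (T = 2 + 4 = 6)
r(f) = 6*f²
r(65)*(-8) = (6*65²)*(-8) = (6*4225)*(-8) = 25350*(-8) = -202800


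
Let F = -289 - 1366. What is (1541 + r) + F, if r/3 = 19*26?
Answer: 1368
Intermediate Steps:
F = -1655
r = 1482 (r = 3*(19*26) = 3*494 = 1482)
(1541 + r) + F = (1541 + 1482) - 1655 = 3023 - 1655 = 1368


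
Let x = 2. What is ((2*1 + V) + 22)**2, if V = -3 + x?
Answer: 529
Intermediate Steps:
V = -1 (V = -3 + 2 = -1)
((2*1 + V) + 22)**2 = ((2*1 - 1) + 22)**2 = ((2 - 1) + 22)**2 = (1 + 22)**2 = 23**2 = 529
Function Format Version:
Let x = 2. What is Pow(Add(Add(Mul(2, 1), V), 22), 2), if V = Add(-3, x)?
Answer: 529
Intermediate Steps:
V = -1 (V = Add(-3, 2) = -1)
Pow(Add(Add(Mul(2, 1), V), 22), 2) = Pow(Add(Add(Mul(2, 1), -1), 22), 2) = Pow(Add(Add(2, -1), 22), 2) = Pow(Add(1, 22), 2) = Pow(23, 2) = 529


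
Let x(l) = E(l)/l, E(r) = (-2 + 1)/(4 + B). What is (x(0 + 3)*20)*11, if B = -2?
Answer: -110/3 ≈ -36.667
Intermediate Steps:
E(r) = -1/2 (E(r) = (-2 + 1)/(4 - 2) = -1/2)
x(l) = -1/(2*l)
(x(0 + 3)*20)*11 = (-1/(2*(0 + 3))*20)*11 = (-1/2/3*20)*11 = (-1/2*1/3*20)*11 = -1/6*20*11 = -10/3*11 = -110/3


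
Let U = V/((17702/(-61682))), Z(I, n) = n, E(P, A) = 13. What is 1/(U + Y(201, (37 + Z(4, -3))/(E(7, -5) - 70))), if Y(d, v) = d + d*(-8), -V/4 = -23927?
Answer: -8851/2964183785 ≈ -2.9860e-6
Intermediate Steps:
V = 95708 (V = -4*(-23927) = 95708)
Y(d, v) = -7*d (Y(d, v) = d - 8*d = -7*d)
U = -2951730428/8851 (U = 95708/((17702/(-61682))) = 95708/((17702*(-1/61682))) = 95708/(-8851/30841) = 95708*(-30841/8851) = -2951730428/8851 ≈ -3.3349e+5)
1/(U + Y(201, (37 + Z(4, -3))/(E(7, -5) - 70))) = 1/(-2951730428/8851 - 7*201) = 1/(-2951730428/8851 - 1407) = 1/(-2964183785/8851) = -8851/2964183785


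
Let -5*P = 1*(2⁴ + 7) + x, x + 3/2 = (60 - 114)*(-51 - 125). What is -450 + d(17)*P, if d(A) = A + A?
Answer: -326117/5 ≈ -65223.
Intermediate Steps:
d(A) = 2*A
x = 19005/2 (x = -3/2 + (60 - 114)*(-51 - 125) = -3/2 - 54*(-176) = -3/2 + 9504 = 19005/2 ≈ 9502.5)
P = -19051/10 (P = -(1*(2⁴ + 7) + 19005/2)/5 = -(1*(16 + 7) + 19005/2)/5 = -(1*23 + 19005/2)/5 = -(23 + 19005/2)/5 = -⅕*19051/2 = -19051/10 ≈ -1905.1)
-450 + d(17)*P = -450 + (2*17)*(-19051/10) = -450 + 34*(-19051/10) = -450 - 323867/5 = -326117/5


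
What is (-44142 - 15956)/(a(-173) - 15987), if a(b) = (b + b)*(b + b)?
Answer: -60098/103729 ≈ -0.57938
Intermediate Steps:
a(b) = 4*b² (a(b) = (2*b)*(2*b) = 4*b²)
(-44142 - 15956)/(a(-173) - 15987) = (-44142 - 15956)/(4*(-173)² - 15987) = -60098/(4*29929 - 15987) = -60098/(119716 - 15987) = -60098/103729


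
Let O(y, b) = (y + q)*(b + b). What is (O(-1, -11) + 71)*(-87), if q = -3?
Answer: -13833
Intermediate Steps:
O(y, b) = 2*b*(-3 + y) (O(y, b) = (y - 3)*(b + b) = (-3 + y)*(2*b) = 2*b*(-3 + y))
(O(-1, -11) + 71)*(-87) = (2*(-11)*(-3 - 1) + 71)*(-87) = (2*(-11)*(-4) + 71)*(-87) = (88 + 71)*(-87) = 159*(-87) = -13833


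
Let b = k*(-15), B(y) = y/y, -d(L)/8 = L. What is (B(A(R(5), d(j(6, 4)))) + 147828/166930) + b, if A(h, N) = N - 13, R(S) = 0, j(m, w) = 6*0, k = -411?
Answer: 514719104/83465 ≈ 6166.9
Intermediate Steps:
j(m, w) = 0
d(L) = -8*L
A(h, N) = -13 + N
B(y) = 1
b = 6165 (b = -411*(-15) = 6165)
(B(A(R(5), d(j(6, 4)))) + 147828/166930) + b = (1 + 147828/166930) + 6165 = (1 + 147828*(1/166930)) + 6165 = (1 + 73914/83465) + 6165 = 157379/83465 + 6165 = 514719104/83465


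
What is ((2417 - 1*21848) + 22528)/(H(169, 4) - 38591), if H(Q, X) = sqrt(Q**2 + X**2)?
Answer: -119516327/1489236704 - 126977*sqrt(17)/1489236704 ≈ -0.080605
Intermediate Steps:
((2417 - 1*21848) + 22528)/(H(169, 4) - 38591) = ((2417 - 1*21848) + 22528)/(sqrt(169**2 + 4**2) - 38591) = ((2417 - 21848) + 22528)/(sqrt(28561 + 16) - 38591) = (-19431 + 22528)/(sqrt(28577) - 38591) = 3097/(41*sqrt(17) - 38591) = 3097/(-38591 + 41*sqrt(17))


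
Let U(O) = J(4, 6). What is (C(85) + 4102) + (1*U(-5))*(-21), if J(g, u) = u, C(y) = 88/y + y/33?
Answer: 11162809/2805 ≈ 3979.6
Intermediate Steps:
C(y) = 88/y + y/33 (C(y) = 88/y + y*(1/33) = 88/y + y/33)
U(O) = 6
(C(85) + 4102) + (1*U(-5))*(-21) = ((88/85 + (1/33)*85) + 4102) + (1*6)*(-21) = ((88*(1/85) + 85/33) + 4102) + 6*(-21) = ((88/85 + 85/33) + 4102) - 126 = (10129/2805 + 4102) - 126 = 11516239/2805 - 126 = 11162809/2805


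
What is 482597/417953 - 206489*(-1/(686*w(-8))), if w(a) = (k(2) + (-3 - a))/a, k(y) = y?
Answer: -344052072671/1003505153 ≈ -342.85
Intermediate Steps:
w(a) = (-1 - a)/a (w(a) = (2 + (-3 - a))/a = (-1 - a)/a)
482597/417953 - 206489*(-1/(686*w(-8))) = 482597/417953 - 206489*4/(343*(-1 - 1*(-8))) = 482597*(1/417953) - 206489*4/(343*(-1 + 8)) = 482597/417953 - 206489/((49*(-⅛*7))*(-14)) = 482597/417953 - 206489/((49*(-7/8))*(-14)) = 482597/417953 - 206489/((-343/8*(-14))) = 482597/417953 - 206489/2401/4 = 482597/417953 - 206489*4/2401 = 482597/417953 - 825956/2401 = -344052072671/1003505153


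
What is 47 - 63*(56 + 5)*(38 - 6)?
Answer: -122929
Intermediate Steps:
47 - 63*(56 + 5)*(38 - 6) = 47 - 3843*32 = 47 - 63*1952 = 47 - 122976 = -122929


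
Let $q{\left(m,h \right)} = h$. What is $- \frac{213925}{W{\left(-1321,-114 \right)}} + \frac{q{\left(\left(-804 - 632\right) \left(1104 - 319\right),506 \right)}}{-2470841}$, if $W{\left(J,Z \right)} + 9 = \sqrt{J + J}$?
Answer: $\frac{4757170570487}{6728100043} + \frac{213925 i \sqrt{2642}}{2723} \approx 707.06 + 4038.1 i$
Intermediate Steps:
$W{\left(J,Z \right)} = -9 + \sqrt{2} \sqrt{J}$ ($W{\left(J,Z \right)} = -9 + \sqrt{J + J} = -9 + \sqrt{2 J} = -9 + \sqrt{2} \sqrt{J}$)
$- \frac{213925}{W{\left(-1321,-114 \right)}} + \frac{q{\left(\left(-804 - 632\right) \left(1104 - 319\right),506 \right)}}{-2470841} = - \frac{213925}{-9 + \sqrt{2} \sqrt{-1321}} + \frac{506}{-2470841} = - \frac{213925}{-9 + \sqrt{2} i \sqrt{1321}} + 506 \left(- \frac{1}{2470841}\right) = - \frac{213925}{-9 + i \sqrt{2642}} - \frac{506}{2470841} = - \frac{506}{2470841} - \frac{213925}{-9 + i \sqrt{2642}}$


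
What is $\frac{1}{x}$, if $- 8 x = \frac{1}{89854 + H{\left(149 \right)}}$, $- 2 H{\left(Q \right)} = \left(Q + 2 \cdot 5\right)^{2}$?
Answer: $-617708$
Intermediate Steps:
$H{\left(Q \right)} = - \frac{\left(10 + Q\right)^{2}}{2}$ ($H{\left(Q \right)} = - \frac{\left(Q + 2 \cdot 5\right)^{2}}{2} = - \frac{\left(Q + 10\right)^{2}}{2} = - \frac{\left(10 + Q\right)^{2}}{2}$)
$x = - \frac{1}{617708}$ ($x = - \frac{1}{8 \left(89854 - \frac{\left(10 + 149\right)^{2}}{2}\right)} = - \frac{1}{8 \left(89854 - \frac{159^{2}}{2}\right)} = - \frac{1}{8 \left(89854 - \frac{25281}{2}\right)} = - \frac{1}{8 \cdot \frac{154427}{2}} = \left(- \frac{1}{8}\right) \frac{2}{154427} = - \frac{1}{617708} \approx -1.6189 \cdot 10^{-6}$)
$\frac{1}{x} = \frac{1}{- \frac{1}{617708}} = -617708$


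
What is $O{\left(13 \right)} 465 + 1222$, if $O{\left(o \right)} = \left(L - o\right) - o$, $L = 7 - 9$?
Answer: $-11798$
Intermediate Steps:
$L = -2$
$O{\left(o \right)} = -2 - 2 o$ ($O{\left(o \right)} = \left(-2 - o\right) - o = -2 - 2 o$)
$O{\left(13 \right)} 465 + 1222 = \left(-2 - 26\right) 465 + 1222 = \left(-28\right) 465 + 1222 = -13020 + 1222 = -11798$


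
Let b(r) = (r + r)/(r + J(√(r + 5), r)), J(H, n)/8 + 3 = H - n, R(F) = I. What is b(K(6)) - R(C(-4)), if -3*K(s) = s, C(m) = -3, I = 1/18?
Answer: -203/414 - 8*√3/23 ≈ -1.0928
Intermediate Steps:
I = 1/18 ≈ 0.055556
R(F) = 1/18
K(s) = -s/3
J(H, n) = -24 - 8*n + 8*H (J(H, n) = -24 + 8*(H - n) = -24 + (-8*n + 8*H) = -24 - 8*n + 8*H)
b(r) = 2*r/(-24 - 7*r + 8*√(5 + r)) (b(r) = (r + r)/(r + (-24 - 8*r + 8*√(r + 5))) = (2*r)/(r + (-24 - 8*r + 8*√(5 + r))) = (2*r)/(-24 - 7*r + 8*√(5 + r)) = 2*r/(-24 - 7*r + 8*√(5 + r)))
b(K(6)) - R(C(-4)) = -2*(-⅓*6)/(24 - 8*√(5 - ⅓*6) + 7*(-⅓*6)) - 1*1/18 = -2*(-2)/(24 - 8*√(5 - 2) + 7*(-2)) - 1/18 = -2*(-2)/(24 - 8*√3 - 14) - 1/18 = -2*(-2)/(10 - 8*√3) - 1/18 = 4/(10 - 8*√3) - 1/18 = -1/18 + 4/(10 - 8*√3)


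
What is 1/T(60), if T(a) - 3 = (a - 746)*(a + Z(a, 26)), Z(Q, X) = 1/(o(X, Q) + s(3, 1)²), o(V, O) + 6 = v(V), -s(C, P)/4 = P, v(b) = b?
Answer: -18/741169 ≈ -2.4286e-5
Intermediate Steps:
s(C, P) = -4*P
o(V, O) = -6 + V
Z(Q, X) = 1/(10 + X) (Z(Q, X) = 1/((-6 + X) + (-4*1)²) = 1/((-6 + X) + (-4)²) = 1/((-6 + X) + 16) = 1/(10 + X))
T(a) = 3 + (-746 + a)*(1/36 + a) (T(a) = 3 + (a - 746)*(a + 1/(10 + 26)) = 3 + (-746 + a)*(a + 1/36) = 3 + (-746 + a)*(1/36 + a))
1/T(60) = 1/(-319/18 + 60² - 26855/36*60) = 1/(-319/18 + 3600 - 134275/3) = 1/(-741169/18) = -18/741169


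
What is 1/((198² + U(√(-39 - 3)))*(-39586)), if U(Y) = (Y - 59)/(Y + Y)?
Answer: 42*I/(19793*(-3293178*I + 59*√42)) ≈ -6.4435e-10 + 7.4814e-14*I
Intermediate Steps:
U(Y) = (-59 + Y)/(2*Y) (U(Y) = (-59 + Y)/((2*Y)) = (-59 + Y)*(1/(2*Y)) = (-59 + Y)/(2*Y))
1/((198² + U(√(-39 - 3)))*(-39586)) = 1/((198² + (-59 + √(-39 - 3))/(2*(√(-39 - 3))))*(-39586)) = -1/39586/(39204 + (-59 + √(-42))/(2*(√(-42)))) = -1/39586/(39204 + (-59 + I*√42)/(2*((I*√42)))) = -1/39586/(39204 + (-I*√42/42)*(-59 + I*√42)/2) = -1/39586/(39204 - I*√42*(-59 + I*√42)/84) = -1/(39586*(39204 - I*√42*(-59 + I*√42)/84))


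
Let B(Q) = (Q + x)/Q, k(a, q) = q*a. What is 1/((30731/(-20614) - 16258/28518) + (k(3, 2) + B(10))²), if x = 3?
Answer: 14696751300/752901650027 ≈ 0.019520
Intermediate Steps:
k(a, q) = a*q
B(Q) = (3 + Q)/Q (B(Q) = (Q + 3)/Q = (3 + Q)/Q)
1/((30731/(-20614) - 16258/28518) + (k(3, 2) + B(10))²) = 1/((30731/(-20614) - 16258/28518) + (3*2 + (3 + 10)/10)²) = 1/((30731*(-1/20614) - 16258*1/28518) + (6 + (⅒)*13)²) = 1/((-30731/20614 - 8129/14259) + (6 + 13/10)²) = 1/(-605764535/293935026 + (73/10)²) = 1/(-605764535/293935026 + 5329/100) = 1/(752901650027/14696751300) = 14696751300/752901650027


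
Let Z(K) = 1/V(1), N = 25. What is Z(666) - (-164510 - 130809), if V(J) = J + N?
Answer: 7678295/26 ≈ 2.9532e+5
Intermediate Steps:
V(J) = 25 + J (V(J) = J + 25 = 25 + J)
Z(K) = 1/26 (Z(K) = 1/(25 + 1) = 1/26)
Z(666) - (-164510 - 130809) = 1/26 - (-164510 - 130809) = 1/26 - 1*(-295319) = 1/26 + 295319 = 7678295/26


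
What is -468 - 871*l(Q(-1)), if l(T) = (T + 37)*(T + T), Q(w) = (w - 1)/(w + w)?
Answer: -66664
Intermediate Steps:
Q(w) = (-1 + w)/(2*w) (Q(w) = (-1 + w)/((2*w)) = (-1 + w)*(1/(2*w)) = (-1 + w)/(2*w))
l(T) = 2*T*(37 + T) (l(T) = (37 + T)*(2*T) = 2*T*(37 + T))
-468 - 871*l(Q(-1)) = -468 - 1742*(1/2)*(-1 - 1)/(-1)*(37 + (1/2)*(-1 - 1)/(-1)) = -468 - 1742*(1/2)*(-1)*(-2)*(37 + (1/2)*(-1)*(-2)) = -468 - 1742*(37 + 1) = -468 - 1742*38 = -468 - 871*76 = -468 - 66196 = -66664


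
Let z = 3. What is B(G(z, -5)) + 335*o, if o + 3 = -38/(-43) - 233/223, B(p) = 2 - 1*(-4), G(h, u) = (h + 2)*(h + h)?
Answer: -10096986/9589 ≈ -1053.0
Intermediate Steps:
G(h, u) = 2*h*(2 + h) (G(h, u) = (2 + h)*(2*h) = 2*h*(2 + h))
B(p) = 6 (B(p) = 2 + 4 = 6)
o = -30312/9589 (o = -3 + (-38/(-43) - 233/223) = -3 + (-38*(-1/43) - 233*1/223) = -3 + (38/43 - 233/223) = -3 - 1545/9589 = -30312/9589 ≈ -3.1611)
B(G(z, -5)) + 335*o = 6 + 335*(-30312/9589) = 6 - 10154520/9589 = -10096986/9589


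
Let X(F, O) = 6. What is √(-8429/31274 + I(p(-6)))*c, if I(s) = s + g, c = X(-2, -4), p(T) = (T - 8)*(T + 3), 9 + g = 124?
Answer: 99*√140764274/15637 ≈ 75.115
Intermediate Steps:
g = 115 (g = -9 + 124 = 115)
p(T) = (-8 + T)*(3 + T)
c = 6
I(s) = 115 + s (I(s) = s + 115 = 115 + s)
√(-8429/31274 + I(p(-6)))*c = √(-8429/31274 + (115 + (-24 + (-6)² - 5*(-6))))*6 = √(-8429*1/31274 + (115 + (-24 + 36 + 30)))*6 = √(-8429/31274 + (115 + 42))*6 = √(-8429/31274 + 157)*6 = √(4901589/31274)*6 = (33*√140764274/31274)*6 = 99*√140764274/15637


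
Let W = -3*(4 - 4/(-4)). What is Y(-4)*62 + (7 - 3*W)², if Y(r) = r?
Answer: 2456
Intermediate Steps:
W = -15 (W = -3*(4 - 4*(-¼)) = -3*(4 + 1) = -3*5 = -15)
Y(-4)*62 + (7 - 3*W)² = -4*62 + (7 - 3*(-15))² = -248 + (7 + 45)² = -248 + 52² = -248 + 2704 = 2456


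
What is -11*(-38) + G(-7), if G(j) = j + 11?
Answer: 422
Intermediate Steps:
G(j) = 11 + j
-11*(-38) + G(-7) = -11*(-38) + (11 - 7) = 418 + 4 = 422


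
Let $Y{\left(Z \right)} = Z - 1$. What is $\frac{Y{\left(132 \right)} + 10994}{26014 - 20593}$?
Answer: $\frac{11125}{5421} \approx 2.0522$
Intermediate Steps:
$Y{\left(Z \right)} = -1 + Z$ ($Y{\left(Z \right)} = Z - 1 = -1 + Z$)
$\frac{Y{\left(132 \right)} + 10994}{26014 - 20593} = \frac{\left(-1 + 132\right) + 10994}{26014 - 20593} = \frac{131 + 10994}{5421} = 11125 \cdot \frac{1}{5421} = \frac{11125}{5421}$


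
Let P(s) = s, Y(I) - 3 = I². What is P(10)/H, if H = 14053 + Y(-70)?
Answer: 5/9478 ≈ 0.00052754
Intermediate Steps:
Y(I) = 3 + I²
H = 18956 (H = 14053 + (3 + (-70)²) = 14053 + (3 + 4900) = 14053 + 4903 = 18956)
P(10)/H = 10/18956 = 10*(1/18956) = 5/9478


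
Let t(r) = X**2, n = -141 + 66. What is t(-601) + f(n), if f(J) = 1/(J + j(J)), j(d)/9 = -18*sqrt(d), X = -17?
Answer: 7606190/26319 + 18*I*sqrt(3)/43865 ≈ 289.0 + 0.00071075*I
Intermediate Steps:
j(d) = -162*sqrt(d) (j(d) = 9*(-18*sqrt(d)) = -162*sqrt(d))
n = -75
f(J) = 1/(J - 162*sqrt(J))
t(r) = 289 (t(r) = (-17)**2 = 289)
t(-601) + f(n) = 289 + 1/(-75 - 810*I*sqrt(3))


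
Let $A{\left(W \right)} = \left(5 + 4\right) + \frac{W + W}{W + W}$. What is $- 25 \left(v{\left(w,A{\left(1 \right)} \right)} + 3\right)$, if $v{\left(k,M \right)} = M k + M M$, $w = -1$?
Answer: $-2325$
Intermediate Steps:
$A{\left(W \right)} = 10$ ($A{\left(W \right)} = 9 + \frac{2 W}{2 W} = 9 + 2 W \frac{1}{2 W} = 9 + 1 = 10$)
$v{\left(k,M \right)} = M^{2} + M k$ ($v{\left(k,M \right)} = M k + M^{2} = M^{2} + M k$)
$- 25 \left(v{\left(w,A{\left(1 \right)} \right)} + 3\right) = - 25 \left(10 \left(10 - 1\right) + 3\right) = - 25 \left(10 \cdot 9 + 3\right) = - 25 \left(90 + 3\right) = \left(-25\right) 93 = -2325$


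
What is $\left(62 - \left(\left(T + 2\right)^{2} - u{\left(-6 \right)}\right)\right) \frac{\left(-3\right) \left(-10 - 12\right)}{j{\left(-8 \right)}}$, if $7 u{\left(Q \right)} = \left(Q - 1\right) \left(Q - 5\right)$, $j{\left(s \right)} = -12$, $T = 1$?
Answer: $-352$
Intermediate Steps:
$u{\left(Q \right)} = \frac{\left(-1 + Q\right) \left(-5 + Q\right)}{7}$ ($u{\left(Q \right)} = \frac{\left(Q - 1\right) \left(Q - 5\right)}{7} = \frac{\left(-1 + Q\right) \left(-5 + Q\right)}{7}$)
$\left(62 - \left(\left(T + 2\right)^{2} - u{\left(-6 \right)}\right)\right) \frac{\left(-3\right) \left(-10 - 12\right)}{j{\left(-8 \right)}} = \left(62 + \left(\left(\frac{5}{7} - - \frac{36}{7} + \frac{\left(-6\right)^{2}}{7}\right) - \left(1 + 2\right)^{2}\right)\right) \frac{\left(-3\right) \left(-10 - 12\right)}{-12} = \left(62 + \left(\left(\frac{5}{7} + \frac{36}{7} + \frac{1}{7} \cdot 36\right) - 3^{2}\right)\right) \left(-3\right) \left(-22\right) \left(- \frac{1}{12}\right) = \left(62 + \left(\left(\frac{5}{7} + \frac{36}{7} + \frac{36}{7}\right) - 9\right)\right) 66 \left(- \frac{1}{12}\right) = \left(62 + \left(11 - 9\right)\right) \left(- \frac{11}{2}\right) = \left(62 + 2\right) \left(- \frac{11}{2}\right) = 64 \left(- \frac{11}{2}\right) = -352$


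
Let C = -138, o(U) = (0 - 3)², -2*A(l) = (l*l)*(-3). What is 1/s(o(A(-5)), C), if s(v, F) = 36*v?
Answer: 1/324 ≈ 0.0030864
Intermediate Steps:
A(l) = 3*l²/2 (A(l) = -l*l*(-3)/2 = -l²*(-3)/2 = -(-3)*l²/2 = 3*l²/2)
o(U) = 9 (o(U) = (-3)² = 9)
1/s(o(A(-5)), C) = 1/(36*9) = 1/324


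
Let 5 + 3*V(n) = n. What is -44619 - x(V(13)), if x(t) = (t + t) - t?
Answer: -133865/3 ≈ -44622.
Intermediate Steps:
V(n) = -5/3 + n/3
x(t) = t (x(t) = 2*t - t = t)
-44619 - x(V(13)) = -44619 - (-5/3 + (1/3)*13) = -44619 - (-5/3 + 13/3) = -44619 - 1*8/3 = -44619 - 8/3 = -133865/3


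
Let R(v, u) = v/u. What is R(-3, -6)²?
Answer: ¼ ≈ 0.25000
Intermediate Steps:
R(-3, -6)² = (-3/(-6))² = (-3*(-⅙))² = (½)² = ¼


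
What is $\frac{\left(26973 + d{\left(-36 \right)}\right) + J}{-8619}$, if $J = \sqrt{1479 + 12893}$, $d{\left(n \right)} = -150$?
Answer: $- \frac{8941}{2873} - \frac{2 \sqrt{3593}}{8619} \approx -3.126$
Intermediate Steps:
$J = 2 \sqrt{3593}$ ($J = \sqrt{14372} = 2 \sqrt{3593} \approx 119.88$)
$\frac{\left(26973 + d{\left(-36 \right)}\right) + J}{-8619} = \frac{\left(26973 - 150\right) + 2 \sqrt{3593}}{-8619} = \left(26823 + 2 \sqrt{3593}\right) \left(- \frac{1}{8619}\right) = - \frac{8941}{2873} - \frac{2 \sqrt{3593}}{8619}$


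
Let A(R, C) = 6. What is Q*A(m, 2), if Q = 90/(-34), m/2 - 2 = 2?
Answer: -270/17 ≈ -15.882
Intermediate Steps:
m = 8 (m = 4 + 2*2 = 4 + 4 = 8)
Q = -45/17 (Q = 90*(-1/34) = -45/17 ≈ -2.6471)
Q*A(m, 2) = -45/17*6 = -270/17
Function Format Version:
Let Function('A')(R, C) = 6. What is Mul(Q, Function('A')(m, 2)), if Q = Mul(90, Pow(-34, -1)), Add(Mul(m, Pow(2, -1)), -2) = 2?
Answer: Rational(-270, 17) ≈ -15.882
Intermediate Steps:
m = 8 (m = Add(4, Mul(2, 2)) = Add(4, 4) = 8)
Q = Rational(-45, 17) (Q = Mul(90, Rational(-1, 34)) = Rational(-45, 17) ≈ -2.6471)
Mul(Q, Function('A')(m, 2)) = Mul(Rational(-45, 17), 6) = Rational(-270, 17)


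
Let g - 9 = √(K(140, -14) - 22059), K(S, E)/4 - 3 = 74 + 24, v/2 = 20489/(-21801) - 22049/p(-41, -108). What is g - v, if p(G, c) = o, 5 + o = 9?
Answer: 481164623/43602 + I*√21655 ≈ 11035.0 + 147.16*I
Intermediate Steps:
o = 4 (o = -5 + 9 = 4)
p(G, c) = 4
v = -480772205/43602 (v = 2*(20489/(-21801) - 22049/4) = 2*(20489*(-1/21801) - 22049*¼) = 2*(-20489/21801 - 22049/4) = 2*(-480772205/87204) = -480772205/43602 ≈ -11026.)
K(S, E) = 404 (K(S, E) = 12 + 4*(74 + 24) = 12 + 4*98 = 12 + 392 = 404)
g = 9 + I*√21655 (g = 9 + √(404 - 22059) = 9 + √(-21655) = 9 + I*√21655 ≈ 9.0 + 147.16*I)
g - v = (9 + I*√21655) - 1*(-480772205/43602) = (9 + I*√21655) + 480772205/43602 = 481164623/43602 + I*√21655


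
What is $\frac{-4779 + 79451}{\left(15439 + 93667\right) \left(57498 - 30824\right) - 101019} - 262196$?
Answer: $- \frac{763040812990628}{2910192425} \approx -2.622 \cdot 10^{5}$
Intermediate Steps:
$\frac{-4779 + 79451}{\left(15439 + 93667\right) \left(57498 - 30824\right) - 101019} - 262196 = \frac{74672}{109106 \cdot 26674 - 101019} - 262196 = \frac{74672}{2910293444 - 101019} - 262196 = \frac{74672}{2910192425} - 262196 = - \frac{763040812990628}{2910192425}$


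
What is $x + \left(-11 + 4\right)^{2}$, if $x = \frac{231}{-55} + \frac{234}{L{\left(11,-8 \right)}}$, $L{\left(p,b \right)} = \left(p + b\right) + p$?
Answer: $\frac{2153}{35} \approx 61.514$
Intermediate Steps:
$L{\left(p,b \right)} = b + 2 p$ ($L{\left(p,b \right)} = \left(b + p\right) + p = b + 2 p$)
$x = \frac{438}{35}$ ($x = \frac{231}{-55} + \frac{234}{-8 + 2 \cdot 11} = 231 \left(- \frac{1}{55}\right) + \frac{234}{-8 + 22} = - \frac{21}{5} + \frac{234}{14} = - \frac{21}{5} + 234 \cdot \frac{1}{14} = - \frac{21}{5} + \frac{117}{7} = \frac{438}{35} \approx 12.514$)
$x + \left(-11 + 4\right)^{2} = \frac{438}{35} + \left(-11 + 4\right)^{2} = \frac{438}{35} + \left(-7\right)^{2} = \frac{438}{35} + 49 = \frac{2153}{35}$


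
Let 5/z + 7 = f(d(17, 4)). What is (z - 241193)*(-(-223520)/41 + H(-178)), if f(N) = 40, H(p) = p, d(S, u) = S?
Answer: -573663200936/451 ≈ -1.2720e+9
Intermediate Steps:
z = 5/33 (z = 5/(-7 + 40) = 5/33 ≈ 0.15152)
(z - 241193)*(-(-223520)/41 + H(-178)) = (5/33 - 241193)*(-(-223520)/41 - 178) = -7959364*(-(-223520)/41 - 178)/33 = -7959364*(-2540*(-88/41) - 178)/33 = -7959364*(223520/41 - 178)/33 = -7959364/33*216222/41 = -573663200936/451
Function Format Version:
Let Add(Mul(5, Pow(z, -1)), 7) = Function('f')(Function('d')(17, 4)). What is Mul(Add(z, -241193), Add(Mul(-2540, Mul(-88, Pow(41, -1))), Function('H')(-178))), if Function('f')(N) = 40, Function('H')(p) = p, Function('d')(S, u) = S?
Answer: Rational(-573663200936, 451) ≈ -1.2720e+9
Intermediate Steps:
z = Rational(5, 33) (z = Mul(5, Pow(Add(-7, 40), -1)) = Mul(5, Pow(33, -1)) = Mul(5, Rational(1, 33)) = Rational(5, 33) ≈ 0.15152)
Mul(Add(z, -241193), Add(Mul(-2540, Mul(-88, Pow(41, -1))), Function('H')(-178))) = Mul(Add(Rational(5, 33), -241193), Add(Mul(-2540, Mul(-88, Pow(41, -1))), -178)) = Mul(Rational(-7959364, 33), Add(Mul(-2540, Mul(-88, Rational(1, 41))), -178)) = Mul(Rational(-7959364, 33), Add(Mul(-2540, Rational(-88, 41)), -178)) = Mul(Rational(-7959364, 33), Add(Rational(223520, 41), -178)) = Mul(Rational(-7959364, 33), Rational(216222, 41)) = Rational(-573663200936, 451)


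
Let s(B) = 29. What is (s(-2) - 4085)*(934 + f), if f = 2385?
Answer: -13461864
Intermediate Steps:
(s(-2) - 4085)*(934 + f) = (29 - 4085)*(934 + 2385) = -4056*3319 = -13461864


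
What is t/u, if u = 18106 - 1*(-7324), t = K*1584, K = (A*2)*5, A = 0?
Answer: 0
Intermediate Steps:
K = 0 (K = (0*2)*5 = 0*5 = 0)
t = 0 (t = 0*1584 = 0)
u = 25430 (u = 18106 + 7324 = 25430)
t/u = 0/25430 = 0*(1/25430) = 0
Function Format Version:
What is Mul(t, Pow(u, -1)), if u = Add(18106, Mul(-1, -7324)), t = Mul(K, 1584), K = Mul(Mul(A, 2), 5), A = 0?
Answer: 0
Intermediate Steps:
K = 0 (K = Mul(Mul(0, 2), 5) = Mul(0, 5) = 0)
t = 0 (t = Mul(0, 1584) = 0)
u = 25430 (u = Add(18106, 7324) = 25430)
Mul(t, Pow(u, -1)) = Mul(0, Pow(25430, -1)) = Mul(0, Rational(1, 25430)) = 0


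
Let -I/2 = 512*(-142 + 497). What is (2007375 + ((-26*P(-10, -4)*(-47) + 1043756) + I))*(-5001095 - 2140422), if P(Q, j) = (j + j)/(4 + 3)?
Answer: -134285522051017/7 ≈ -1.9184e+13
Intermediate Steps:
P(Q, j) = 2*j/7 (P(Q, j) = (2*j)/7 = (2*j)*(⅐) = 2*j/7)
I = -363520 (I = -1024*(-142 + 497) = -1024*355 = -2*181760 = -363520)
(2007375 + ((-26*P(-10, -4)*(-47) + 1043756) + I))*(-5001095 - 2140422) = (2007375 + ((-52*(-4)/7*(-47) + 1043756) - 363520))*(-5001095 - 2140422) = (2007375 + ((-26*(-8/7)*(-47) + 1043756) - 363520))*(-7141517) = (2007375 + (((208/7)*(-47) + 1043756) - 363520))*(-7141517) = (2007375 + ((-9776/7 + 1043756) - 363520))*(-7141517) = (2007375 + (7296516/7 - 363520))*(-7141517) = (2007375 + 4751876/7)*(-7141517) = (18803501/7)*(-7141517) = -134285522051017/7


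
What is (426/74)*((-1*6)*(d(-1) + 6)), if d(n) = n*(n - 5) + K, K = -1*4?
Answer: -10224/37 ≈ -276.32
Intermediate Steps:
K = -4
d(n) = -4 + n*(-5 + n) (d(n) = n*(n - 5) - 4 = n*(-5 + n) - 4 = -4 + n*(-5 + n))
(426/74)*((-1*6)*(d(-1) + 6)) = (426/74)*((-1*6)*((-4 + (-1)² - 5*(-1)) + 6)) = (426*(1/74))*(-6*((-4 + 1 + 5) + 6)) = 213*(-6*(2 + 6))/37 = 213*(-6*8)/37 = (213/37)*(-48) = -10224/37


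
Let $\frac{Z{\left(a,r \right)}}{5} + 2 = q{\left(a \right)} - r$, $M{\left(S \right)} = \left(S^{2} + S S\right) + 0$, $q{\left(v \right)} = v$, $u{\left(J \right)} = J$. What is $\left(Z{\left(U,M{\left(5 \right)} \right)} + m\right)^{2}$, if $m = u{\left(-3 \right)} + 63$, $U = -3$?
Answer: $46225$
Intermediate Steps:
$M{\left(S \right)} = 2 S^{2}$ ($M{\left(S \right)} = \left(S^{2} + S^{2}\right) + 0 = 2 S^{2} + 0 = 2 S^{2}$)
$Z{\left(a,r \right)} = -10 - 5 r + 5 a$ ($Z{\left(a,r \right)} = -10 + 5 \left(a - r\right) = -10 + \left(- 5 r + 5 a\right) = -10 - 5 r + 5 a$)
$m = 60$ ($m = -3 + 63 = 60$)
$\left(Z{\left(U,M{\left(5 \right)} \right)} + m\right)^{2} = \left(\left(-10 - 5 \cdot 2 \cdot 5^{2} + 5 \left(-3\right)\right) + 60\right)^{2} = \left(\left(-10 - 5 \cdot 2 \cdot 25 - 15\right) + 60\right)^{2} = \left(\left(-10 - 250 - 15\right) + 60\right)^{2} = \left(-275 + 60\right)^{2} = \left(-215\right)^{2} = 46225$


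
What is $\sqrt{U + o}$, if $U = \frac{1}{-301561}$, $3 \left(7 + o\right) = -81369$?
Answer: $\frac{i \sqrt{2467176066542291}}{301561} \approx 164.71 i$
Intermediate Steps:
$o = -27130$ ($o = -7 + \frac{1}{3} \left(-81369\right) = -7 - 27123 = -27130$)
$U = - \frac{1}{301561} \approx -3.3161 \cdot 10^{-6}$
$\sqrt{U + o} = \sqrt{- \frac{1}{301561} - 27130} = \sqrt{- \frac{8181349931}{301561}} = \frac{i \sqrt{2467176066542291}}{301561}$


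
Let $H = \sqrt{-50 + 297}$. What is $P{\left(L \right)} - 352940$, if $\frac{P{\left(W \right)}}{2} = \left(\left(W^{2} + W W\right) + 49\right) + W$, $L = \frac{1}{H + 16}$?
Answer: $- \frac{28577902}{81} - \frac{146 \sqrt{247}}{81} \approx -3.5284 \cdot 10^{5}$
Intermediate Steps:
$H = \sqrt{247} \approx 15.716$
$L = \frac{1}{16 + \sqrt{247}}$ ($L = \frac{1}{\sqrt{247} + 16} = \frac{1}{16 + \sqrt{247}} \approx 0.03153$)
$P{\left(W \right)} = 98 + 2 W + 4 W^{2}$ ($P{\left(W \right)} = 2 \left(\left(\left(W^{2} + W W\right) + 49\right) + W\right) = 2 \left(\left(\left(W^{2} + W^{2}\right) + 49\right) + W\right) = 2 \left(\left(2 W^{2} + 49\right) + W\right) = 2 \left(\left(49 + 2 W^{2}\right) + W\right) = 2 \left(49 + W + 2 W^{2}\right) = 98 + 2 W + 4 W^{2}$)
$P{\left(L \right)} - 352940 = \left(98 + 2 \left(\frac{16}{9} - \frac{\sqrt{247}}{9}\right) + 4 \left(\frac{16}{9} - \frac{\sqrt{247}}{9}\right)^{2}\right) - 352940 = \left(98 + \left(\frac{32}{9} - \frac{2 \sqrt{247}}{9}\right) + 4 \left(\frac{16}{9} - \frac{\sqrt{247}}{9}\right)^{2}\right) - 352940 = \left(\frac{914}{9} + 4 \left(\frac{16}{9} - \frac{\sqrt{247}}{9}\right)^{2} - \frac{2 \sqrt{247}}{9}\right) - 352940 = - \frac{3175546}{9} + 4 \left(\frac{16}{9} - \frac{\sqrt{247}}{9}\right)^{2} - \frac{2 \sqrt{247}}{9}$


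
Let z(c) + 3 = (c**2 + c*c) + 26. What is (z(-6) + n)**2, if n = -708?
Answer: 375769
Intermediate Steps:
z(c) = 23 + 2*c**2 (z(c) = -3 + ((c**2 + c*c) + 26) = -3 + ((c**2 + c**2) + 26) = -3 + (2*c**2 + 26) = -3 + (26 + 2*c**2) = 23 + 2*c**2)
(z(-6) + n)**2 = ((23 + 2*(-6)**2) - 708)**2 = ((23 + 2*36) - 708)**2 = ((23 + 72) - 708)**2 = (95 - 708)**2 = (-613)**2 = 375769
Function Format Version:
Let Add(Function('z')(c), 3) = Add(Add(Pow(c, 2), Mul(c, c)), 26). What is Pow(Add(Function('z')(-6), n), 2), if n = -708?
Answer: 375769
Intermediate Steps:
Function('z')(c) = Add(23, Mul(2, Pow(c, 2))) (Function('z')(c) = Add(-3, Add(Add(Pow(c, 2), Mul(c, c)), 26)) = Add(-3, Add(Add(Pow(c, 2), Pow(c, 2)), 26)) = Add(-3, Add(Mul(2, Pow(c, 2)), 26)) = Add(-3, Add(26, Mul(2, Pow(c, 2)))) = Add(23, Mul(2, Pow(c, 2))))
Pow(Add(Function('z')(-6), n), 2) = Pow(Add(Add(23, Mul(2, Pow(-6, 2))), -708), 2) = Pow(Add(Add(23, Mul(2, 36)), -708), 2) = Pow(Add(Add(23, 72), -708), 2) = Pow(Add(95, -708), 2) = Pow(-613, 2) = 375769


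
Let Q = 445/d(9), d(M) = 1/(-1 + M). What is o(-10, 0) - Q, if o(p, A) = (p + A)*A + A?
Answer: -3560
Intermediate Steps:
o(p, A) = A + A*(A + p) (o(p, A) = (A + p)*A + A = A*(A + p) + A = A + A*(A + p))
Q = 3560 (Q = 445/(1/(-1 + 9)) = 445/(1/8) = 445/(⅛) = 445*8 = 3560)
o(-10, 0) - Q = 0*(1 + 0 - 10) - 1*3560 = 0*(-9) - 3560 = 0 - 3560 = -3560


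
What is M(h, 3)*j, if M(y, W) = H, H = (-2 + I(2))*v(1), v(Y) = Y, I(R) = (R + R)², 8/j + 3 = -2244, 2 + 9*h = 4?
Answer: -16/321 ≈ -0.049844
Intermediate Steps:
h = 2/9 (h = -2/9 + (⅑)*4 = -2/9 + 4/9 = 2/9 ≈ 0.22222)
j = -8/2247 (j = 8/(-3 - 2244) = 8/(-2247) = 8*(-1/2247) = -8/2247 ≈ -0.0035603)
I(R) = 4*R² (I(R) = (2*R)² = 4*R²)
H = 14 (H = (-2 + 4*2²)*1 = (-2 + 4*4)*1 = (-2 + 16)*1 = 14*1 = 14)
M(y, W) = 14
M(h, 3)*j = 14*(-8/2247) = -16/321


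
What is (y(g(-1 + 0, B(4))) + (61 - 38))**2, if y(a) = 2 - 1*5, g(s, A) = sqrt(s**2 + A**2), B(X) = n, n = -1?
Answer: 400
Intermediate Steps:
B(X) = -1
g(s, A) = sqrt(A**2 + s**2)
y(a) = -3 (y(a) = 2 - 5 = -3)
(y(g(-1 + 0, B(4))) + (61 - 38))**2 = (-3 + (61 - 38))**2 = (-3 + 23)**2 = 20**2 = 400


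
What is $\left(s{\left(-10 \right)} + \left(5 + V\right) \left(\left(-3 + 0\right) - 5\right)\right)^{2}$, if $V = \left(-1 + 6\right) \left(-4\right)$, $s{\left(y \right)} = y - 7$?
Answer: $10609$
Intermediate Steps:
$s{\left(y \right)} = -7 + y$
$V = -20$ ($V = 5 \left(-4\right) = -20$)
$\left(s{\left(-10 \right)} + \left(5 + V\right) \left(\left(-3 + 0\right) - 5\right)\right)^{2} = \left(\left(-7 - 10\right) + \left(5 - 20\right) \left(\left(-3 + 0\right) - 5\right)\right)^{2} = \left(-17 - 15 \left(-3 - 5\right)\right)^{2} = \left(-17 - -120\right)^{2} = \left(-17 + 120\right)^{2} = 103^{2} = 10609$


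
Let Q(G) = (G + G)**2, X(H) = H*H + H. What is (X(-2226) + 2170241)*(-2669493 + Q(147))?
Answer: -18399350069187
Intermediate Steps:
X(H) = H + H**2 (X(H) = H**2 + H = H + H**2)
Q(G) = 4*G**2 (Q(G) = (2*G)**2 = 4*G**2)
(X(-2226) + 2170241)*(-2669493 + Q(147)) = (-2226*(1 - 2226) + 2170241)*(-2669493 + 4*147**2) = (-2226*(-2225) + 2170241)*(-2669493 + 4*21609) = (4952850 + 2170241)*(-2669493 + 86436) = 7123091*(-2583057) = -18399350069187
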